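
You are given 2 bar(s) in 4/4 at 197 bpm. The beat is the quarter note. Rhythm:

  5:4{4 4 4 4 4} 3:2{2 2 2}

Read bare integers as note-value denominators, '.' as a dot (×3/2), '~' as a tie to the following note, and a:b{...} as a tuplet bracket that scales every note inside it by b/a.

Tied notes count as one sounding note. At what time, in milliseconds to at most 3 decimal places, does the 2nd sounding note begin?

1. 0.0ms @ 0 + 243.655ms (4/5)
2. 243.655ms @ 4/5 + 243.655ms (4/5)
3. 487.31ms @ 8/5 + 243.655ms (4/5)
4. 730.964ms @ 12/5 + 243.655ms (4/5)
5. 974.619ms @ 16/5 + 243.655ms (4/5)
6. 1218.274ms @ 4 + 406.091ms (4/3)
7. 1624.365ms @ 16/3 + 406.091ms (4/3)
8. 2030.457ms @ 20/3 + 406.091ms (4/3)

note 2 onset = 4/5b = 243.655ms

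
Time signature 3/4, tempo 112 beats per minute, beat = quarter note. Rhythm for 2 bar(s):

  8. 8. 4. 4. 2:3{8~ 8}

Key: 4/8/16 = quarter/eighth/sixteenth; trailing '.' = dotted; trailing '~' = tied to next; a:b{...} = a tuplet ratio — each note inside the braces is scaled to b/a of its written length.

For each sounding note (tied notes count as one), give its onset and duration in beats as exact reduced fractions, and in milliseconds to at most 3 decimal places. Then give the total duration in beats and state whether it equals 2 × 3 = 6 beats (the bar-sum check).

1) 0.0ms=0b +401.786ms=3/4b
2) 401.786ms=3/4b +401.786ms=3/4b
3) 803.571ms=3/2b +803.571ms=3/2b
4) 1607.143ms=3b +803.571ms=3/2b
5) 2410.714ms=9/2b +803.571ms=3/2b
Σ=6b of 6 (112bpm 3/4) — PASS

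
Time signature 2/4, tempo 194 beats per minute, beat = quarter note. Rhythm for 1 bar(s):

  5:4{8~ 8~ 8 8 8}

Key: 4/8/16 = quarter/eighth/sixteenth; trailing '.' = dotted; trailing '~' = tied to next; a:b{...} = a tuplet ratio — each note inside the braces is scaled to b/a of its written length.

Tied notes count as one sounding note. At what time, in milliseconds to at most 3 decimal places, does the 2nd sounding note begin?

note 2 onset = 6/5b = 371.134ms

1. 0.0ms @ 0 + 371.134ms (6/5)
2. 371.134ms @ 6/5 + 123.711ms (2/5)
3. 494.845ms @ 8/5 + 123.711ms (2/5)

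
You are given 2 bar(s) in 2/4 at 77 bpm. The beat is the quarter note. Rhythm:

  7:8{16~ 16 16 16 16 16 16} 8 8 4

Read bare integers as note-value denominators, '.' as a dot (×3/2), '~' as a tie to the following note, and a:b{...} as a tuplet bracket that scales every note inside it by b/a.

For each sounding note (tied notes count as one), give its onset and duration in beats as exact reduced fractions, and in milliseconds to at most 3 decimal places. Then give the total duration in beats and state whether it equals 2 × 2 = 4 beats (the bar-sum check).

1) 0.0ms=0b +445.269ms=4/7b
2) 445.269ms=4/7b +222.635ms=2/7b
3) 667.904ms=6/7b +222.635ms=2/7b
4) 890.538ms=8/7b +222.635ms=2/7b
5) 1113.173ms=10/7b +222.635ms=2/7b
6) 1335.807ms=12/7b +222.635ms=2/7b
7) 1558.442ms=2b +389.61ms=1/2b
8) 1948.052ms=5/2b +389.61ms=1/2b
9) 2337.662ms=3b +779.221ms=1b
Σ=4b of 4 (77bpm 2/4) — PASS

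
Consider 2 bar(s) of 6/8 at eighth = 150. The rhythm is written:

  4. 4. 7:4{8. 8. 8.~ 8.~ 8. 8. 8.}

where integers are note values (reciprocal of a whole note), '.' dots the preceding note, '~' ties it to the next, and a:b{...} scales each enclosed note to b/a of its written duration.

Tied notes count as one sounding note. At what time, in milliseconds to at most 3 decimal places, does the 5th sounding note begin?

1. 0.0ms @ 0 + 1200.0ms (3)
2. 1200.0ms @ 3 + 1200.0ms (3)
3. 2400.0ms @ 6 + 342.857ms (6/7)
4. 2742.857ms @ 48/7 + 342.857ms (6/7)
5. 3085.714ms @ 54/7 + 1028.571ms (18/7)
6. 4114.286ms @ 72/7 + 342.857ms (6/7)
7. 4457.143ms @ 78/7 + 342.857ms (6/7)

note 5 onset = 54/7b = 3085.714ms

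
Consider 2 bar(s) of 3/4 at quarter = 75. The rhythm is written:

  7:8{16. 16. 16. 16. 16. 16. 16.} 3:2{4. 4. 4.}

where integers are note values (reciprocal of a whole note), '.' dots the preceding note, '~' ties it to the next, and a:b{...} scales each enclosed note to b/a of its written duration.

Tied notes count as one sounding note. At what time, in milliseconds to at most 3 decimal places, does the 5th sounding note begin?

1. 0.0ms @ 0 + 342.857ms (3/7)
2. 342.857ms @ 3/7 + 342.857ms (3/7)
3. 685.714ms @ 6/7 + 342.857ms (3/7)
4. 1028.571ms @ 9/7 + 342.857ms (3/7)
5. 1371.429ms @ 12/7 + 342.857ms (3/7)
6. 1714.286ms @ 15/7 + 342.857ms (3/7)
7. 2057.143ms @ 18/7 + 342.857ms (3/7)
8. 2400.0ms @ 3 + 800.0ms (1)
9. 3200.0ms @ 4 + 800.0ms (1)
10. 4000.0ms @ 5 + 800.0ms (1)

note 5 onset = 12/7b = 1371.429ms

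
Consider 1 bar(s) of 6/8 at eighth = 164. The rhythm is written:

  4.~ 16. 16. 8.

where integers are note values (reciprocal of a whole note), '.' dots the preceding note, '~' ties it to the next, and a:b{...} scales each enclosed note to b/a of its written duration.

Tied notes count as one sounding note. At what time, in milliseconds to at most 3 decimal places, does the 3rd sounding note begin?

1. 0.0ms @ 0 + 1371.951ms (15/4)
2. 1371.951ms @ 15/4 + 274.39ms (3/4)
3. 1646.341ms @ 9/2 + 548.78ms (3/2)

note 3 onset = 9/2b = 1646.341ms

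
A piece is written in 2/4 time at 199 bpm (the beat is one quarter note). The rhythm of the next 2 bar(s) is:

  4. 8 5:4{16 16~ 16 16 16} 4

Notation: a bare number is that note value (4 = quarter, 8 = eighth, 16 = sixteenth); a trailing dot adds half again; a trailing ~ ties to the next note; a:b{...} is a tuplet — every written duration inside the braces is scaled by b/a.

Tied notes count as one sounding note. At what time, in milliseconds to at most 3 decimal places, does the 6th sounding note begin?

note 6 onset = 14/5b = 844.221ms

1. 0.0ms @ 0 + 452.261ms (3/2)
2. 452.261ms @ 3/2 + 150.754ms (1/2)
3. 603.015ms @ 2 + 60.302ms (1/5)
4. 663.317ms @ 11/5 + 120.603ms (2/5)
5. 783.92ms @ 13/5 + 60.302ms (1/5)
6. 844.221ms @ 14/5 + 60.302ms (1/5)
7. 904.523ms @ 3 + 301.508ms (1)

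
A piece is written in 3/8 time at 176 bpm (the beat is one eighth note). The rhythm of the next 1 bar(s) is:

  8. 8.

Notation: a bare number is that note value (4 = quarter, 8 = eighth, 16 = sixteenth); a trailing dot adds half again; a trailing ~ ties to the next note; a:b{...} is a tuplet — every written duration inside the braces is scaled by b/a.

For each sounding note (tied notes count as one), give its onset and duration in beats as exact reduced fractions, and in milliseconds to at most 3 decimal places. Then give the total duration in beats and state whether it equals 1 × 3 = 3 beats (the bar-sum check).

1) 0.0ms=0b +511.364ms=3/2b
2) 511.364ms=3/2b +511.364ms=3/2b
Σ=3b of 3 (176bpm 3/8) — PASS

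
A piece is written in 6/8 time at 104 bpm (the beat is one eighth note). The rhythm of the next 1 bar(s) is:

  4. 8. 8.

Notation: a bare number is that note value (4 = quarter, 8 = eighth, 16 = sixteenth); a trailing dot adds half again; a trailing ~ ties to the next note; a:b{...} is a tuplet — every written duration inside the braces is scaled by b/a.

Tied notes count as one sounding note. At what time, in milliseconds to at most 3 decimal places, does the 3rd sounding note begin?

1. 0.0ms @ 0 + 1730.769ms (3)
2. 1730.769ms @ 3 + 865.385ms (3/2)
3. 2596.154ms @ 9/2 + 865.385ms (3/2)

note 3 onset = 9/2b = 2596.154ms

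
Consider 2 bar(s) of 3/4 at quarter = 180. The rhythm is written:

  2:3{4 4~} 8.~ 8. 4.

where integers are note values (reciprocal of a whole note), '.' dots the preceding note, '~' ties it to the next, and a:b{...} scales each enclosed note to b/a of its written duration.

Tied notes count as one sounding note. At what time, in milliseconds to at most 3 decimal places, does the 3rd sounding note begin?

1. 0.0ms @ 0 + 500.0ms (3/2)
2. 500.0ms @ 3/2 + 1000.0ms (3)
3. 1500.0ms @ 9/2 + 500.0ms (3/2)

note 3 onset = 9/2b = 1500.0ms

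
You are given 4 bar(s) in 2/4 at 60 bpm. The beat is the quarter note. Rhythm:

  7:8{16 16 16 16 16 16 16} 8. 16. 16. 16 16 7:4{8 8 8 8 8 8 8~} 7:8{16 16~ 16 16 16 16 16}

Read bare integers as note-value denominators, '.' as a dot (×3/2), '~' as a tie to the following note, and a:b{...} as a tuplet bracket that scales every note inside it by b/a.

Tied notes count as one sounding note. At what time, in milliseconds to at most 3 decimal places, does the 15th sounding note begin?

note 15 onset = 32/7b = 4571.429ms

1. 0.0ms @ 0 + 285.714ms (2/7)
2. 285.714ms @ 2/7 + 285.714ms (2/7)
3. 571.429ms @ 4/7 + 285.714ms (2/7)
4. 857.143ms @ 6/7 + 285.714ms (2/7)
5. 1142.857ms @ 8/7 + 285.714ms (2/7)
6. 1428.571ms @ 10/7 + 285.714ms (2/7)
7. 1714.286ms @ 12/7 + 285.714ms (2/7)
8. 2000.0ms @ 2 + 750.0ms (3/4)
9. 2750.0ms @ 11/4 + 375.0ms (3/8)
10. 3125.0ms @ 25/8 + 375.0ms (3/8)
11. 3500.0ms @ 7/2 + 250.0ms (1/4)
12. 3750.0ms @ 15/4 + 250.0ms (1/4)
13. 4000.0ms @ 4 + 285.714ms (2/7)
14. 4285.714ms @ 30/7 + 285.714ms (2/7)
15. 4571.429ms @ 32/7 + 285.714ms (2/7)
16. 4857.143ms @ 34/7 + 285.714ms (2/7)
17. 5142.857ms @ 36/7 + 285.714ms (2/7)
18. 5428.571ms @ 38/7 + 285.714ms (2/7)
19. 5714.286ms @ 40/7 + 571.429ms (4/7)
20. 6285.714ms @ 44/7 + 571.429ms (4/7)
21. 6857.143ms @ 48/7 + 285.714ms (2/7)
22. 7142.857ms @ 50/7 + 285.714ms (2/7)
23. 7428.571ms @ 52/7 + 285.714ms (2/7)
24. 7714.286ms @ 54/7 + 285.714ms (2/7)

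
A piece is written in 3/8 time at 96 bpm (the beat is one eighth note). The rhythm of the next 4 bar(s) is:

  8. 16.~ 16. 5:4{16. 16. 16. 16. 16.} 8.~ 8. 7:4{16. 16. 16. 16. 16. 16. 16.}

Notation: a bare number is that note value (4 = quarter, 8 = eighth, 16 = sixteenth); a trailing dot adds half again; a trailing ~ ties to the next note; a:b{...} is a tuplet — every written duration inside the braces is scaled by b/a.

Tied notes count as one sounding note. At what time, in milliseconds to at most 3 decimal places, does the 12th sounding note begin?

1. 0.0ms @ 0 + 937.5ms (3/2)
2. 937.5ms @ 3/2 + 937.5ms (3/2)
3. 1875.0ms @ 3 + 375.0ms (3/5)
4. 2250.0ms @ 18/5 + 375.0ms (3/5)
5. 2625.0ms @ 21/5 + 375.0ms (3/5)
6. 3000.0ms @ 24/5 + 375.0ms (3/5)
7. 3375.0ms @ 27/5 + 375.0ms (3/5)
8. 3750.0ms @ 6 + 1875.0ms (3)
9. 5625.0ms @ 9 + 267.857ms (3/7)
10. 5892.857ms @ 66/7 + 267.857ms (3/7)
11. 6160.714ms @ 69/7 + 267.857ms (3/7)
12. 6428.571ms @ 72/7 + 267.857ms (3/7)
13. 6696.429ms @ 75/7 + 267.857ms (3/7)
14. 6964.286ms @ 78/7 + 267.857ms (3/7)
15. 7232.143ms @ 81/7 + 267.857ms (3/7)

note 12 onset = 72/7b = 6428.571ms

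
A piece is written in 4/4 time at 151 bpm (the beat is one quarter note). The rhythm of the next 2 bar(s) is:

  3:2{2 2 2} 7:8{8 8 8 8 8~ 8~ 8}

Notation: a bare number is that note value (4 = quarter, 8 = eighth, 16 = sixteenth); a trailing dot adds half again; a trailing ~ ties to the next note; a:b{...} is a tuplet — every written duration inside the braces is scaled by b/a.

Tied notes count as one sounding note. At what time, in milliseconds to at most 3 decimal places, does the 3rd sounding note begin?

note 3 onset = 8/3b = 1059.603ms

1. 0.0ms @ 0 + 529.801ms (4/3)
2. 529.801ms @ 4/3 + 529.801ms (4/3)
3. 1059.603ms @ 8/3 + 529.801ms (4/3)
4. 1589.404ms @ 4 + 227.058ms (4/7)
5. 1816.462ms @ 32/7 + 227.058ms (4/7)
6. 2043.519ms @ 36/7 + 227.058ms (4/7)
7. 2270.577ms @ 40/7 + 227.058ms (4/7)
8. 2497.635ms @ 44/7 + 681.173ms (12/7)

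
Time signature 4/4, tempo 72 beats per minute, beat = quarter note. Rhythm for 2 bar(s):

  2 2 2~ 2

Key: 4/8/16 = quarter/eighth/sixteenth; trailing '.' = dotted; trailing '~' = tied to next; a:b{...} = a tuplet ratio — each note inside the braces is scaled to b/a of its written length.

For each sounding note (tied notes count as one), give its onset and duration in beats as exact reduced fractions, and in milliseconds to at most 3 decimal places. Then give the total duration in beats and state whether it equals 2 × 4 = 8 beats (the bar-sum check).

1) 0.0ms=0b +1666.667ms=2b
2) 1666.667ms=2b +1666.667ms=2b
3) 3333.333ms=4b +3333.333ms=4b
Σ=8b of 8 (72bpm 4/4) — PASS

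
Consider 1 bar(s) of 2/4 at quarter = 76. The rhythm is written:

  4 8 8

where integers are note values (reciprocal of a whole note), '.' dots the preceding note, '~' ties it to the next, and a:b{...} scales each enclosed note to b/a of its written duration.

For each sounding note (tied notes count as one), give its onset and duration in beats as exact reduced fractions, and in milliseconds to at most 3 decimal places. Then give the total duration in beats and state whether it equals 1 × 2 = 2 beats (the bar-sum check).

1) 0.0ms=0b +789.474ms=1b
2) 789.474ms=1b +394.737ms=1/2b
3) 1184.211ms=3/2b +394.737ms=1/2b
Σ=2b of 2 (76bpm 2/4) — PASS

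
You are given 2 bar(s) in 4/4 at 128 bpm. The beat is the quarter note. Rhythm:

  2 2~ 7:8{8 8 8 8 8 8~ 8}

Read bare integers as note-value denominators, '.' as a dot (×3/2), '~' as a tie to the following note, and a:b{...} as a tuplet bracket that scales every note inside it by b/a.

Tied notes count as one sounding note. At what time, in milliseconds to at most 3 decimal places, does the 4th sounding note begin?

1. 0.0ms @ 0 + 937.5ms (2)
2. 937.5ms @ 2 + 1205.357ms (18/7)
3. 2142.857ms @ 32/7 + 267.857ms (4/7)
4. 2410.714ms @ 36/7 + 267.857ms (4/7)
5. 2678.571ms @ 40/7 + 267.857ms (4/7)
6. 2946.429ms @ 44/7 + 267.857ms (4/7)
7. 3214.286ms @ 48/7 + 535.714ms (8/7)

note 4 onset = 36/7b = 2410.714ms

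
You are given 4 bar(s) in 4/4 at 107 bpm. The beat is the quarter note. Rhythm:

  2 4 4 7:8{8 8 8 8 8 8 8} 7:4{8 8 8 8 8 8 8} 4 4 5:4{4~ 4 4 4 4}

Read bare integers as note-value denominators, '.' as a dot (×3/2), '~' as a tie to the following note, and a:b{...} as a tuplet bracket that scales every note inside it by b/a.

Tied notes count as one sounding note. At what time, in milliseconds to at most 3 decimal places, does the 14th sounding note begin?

note 14 onset = 62/7b = 4966.622ms

1. 0.0ms @ 0 + 1121.495ms (2)
2. 1121.495ms @ 2 + 560.748ms (1)
3. 1682.243ms @ 3 + 560.748ms (1)
4. 2242.991ms @ 4 + 320.427ms (4/7)
5. 2563.418ms @ 32/7 + 320.427ms (4/7)
6. 2883.845ms @ 36/7 + 320.427ms (4/7)
7. 3204.272ms @ 40/7 + 320.427ms (4/7)
8. 3524.7ms @ 44/7 + 320.427ms (4/7)
9. 3845.127ms @ 48/7 + 320.427ms (4/7)
10. 4165.554ms @ 52/7 + 320.427ms (4/7)
11. 4485.981ms @ 8 + 160.214ms (2/7)
12. 4646.195ms @ 58/7 + 160.214ms (2/7)
13. 4806.409ms @ 60/7 + 160.214ms (2/7)
14. 4966.622ms @ 62/7 + 160.214ms (2/7)
15. 5126.836ms @ 64/7 + 160.214ms (2/7)
16. 5287.049ms @ 66/7 + 160.214ms (2/7)
17. 5447.263ms @ 68/7 + 160.214ms (2/7)
18. 5607.477ms @ 10 + 560.748ms (1)
19. 6168.224ms @ 11 + 560.748ms (1)
20. 6728.972ms @ 12 + 897.196ms (8/5)
21. 7626.168ms @ 68/5 + 448.598ms (4/5)
22. 8074.766ms @ 72/5 + 448.598ms (4/5)
23. 8523.364ms @ 76/5 + 448.598ms (4/5)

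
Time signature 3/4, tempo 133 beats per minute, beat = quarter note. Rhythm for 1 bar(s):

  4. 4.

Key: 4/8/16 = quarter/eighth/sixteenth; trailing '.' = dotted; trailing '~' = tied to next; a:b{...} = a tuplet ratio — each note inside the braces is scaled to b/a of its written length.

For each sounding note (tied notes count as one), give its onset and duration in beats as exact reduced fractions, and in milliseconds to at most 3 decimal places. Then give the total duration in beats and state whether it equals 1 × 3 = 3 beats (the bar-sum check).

1) 0.0ms=0b +676.692ms=3/2b
2) 676.692ms=3/2b +676.692ms=3/2b
Σ=3b of 3 (133bpm 3/4) — PASS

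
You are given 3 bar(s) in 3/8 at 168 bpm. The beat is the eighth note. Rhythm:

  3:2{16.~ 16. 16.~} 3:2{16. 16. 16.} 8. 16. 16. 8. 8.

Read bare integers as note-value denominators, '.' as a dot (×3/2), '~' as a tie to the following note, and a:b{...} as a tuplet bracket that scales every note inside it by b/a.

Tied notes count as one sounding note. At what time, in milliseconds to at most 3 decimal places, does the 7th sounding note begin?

note 7 onset = 21/4b = 1875.0ms

1. 0.0ms @ 0 + 357.143ms (1)
2. 357.143ms @ 1 + 357.143ms (1)
3. 714.286ms @ 2 + 178.571ms (1/2)
4. 892.857ms @ 5/2 + 178.571ms (1/2)
5. 1071.429ms @ 3 + 535.714ms (3/2)
6. 1607.143ms @ 9/2 + 267.857ms (3/4)
7. 1875.0ms @ 21/4 + 267.857ms (3/4)
8. 2142.857ms @ 6 + 535.714ms (3/2)
9. 2678.571ms @ 15/2 + 535.714ms (3/2)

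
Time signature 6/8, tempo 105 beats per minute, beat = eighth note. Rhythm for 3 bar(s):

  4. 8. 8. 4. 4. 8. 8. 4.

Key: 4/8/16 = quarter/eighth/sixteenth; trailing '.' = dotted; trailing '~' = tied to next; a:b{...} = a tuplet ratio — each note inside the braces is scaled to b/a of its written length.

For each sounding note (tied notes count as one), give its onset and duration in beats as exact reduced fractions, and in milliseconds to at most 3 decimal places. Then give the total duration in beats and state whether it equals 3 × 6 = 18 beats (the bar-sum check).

1) 0.0ms=0b +1714.286ms=3b
2) 1714.286ms=3b +857.143ms=3/2b
3) 2571.429ms=9/2b +857.143ms=3/2b
4) 3428.571ms=6b +1714.286ms=3b
5) 5142.857ms=9b +1714.286ms=3b
6) 6857.143ms=12b +857.143ms=3/2b
7) 7714.286ms=27/2b +857.143ms=3/2b
8) 8571.429ms=15b +1714.286ms=3b
Σ=18b of 18 (105bpm 6/8) — PASS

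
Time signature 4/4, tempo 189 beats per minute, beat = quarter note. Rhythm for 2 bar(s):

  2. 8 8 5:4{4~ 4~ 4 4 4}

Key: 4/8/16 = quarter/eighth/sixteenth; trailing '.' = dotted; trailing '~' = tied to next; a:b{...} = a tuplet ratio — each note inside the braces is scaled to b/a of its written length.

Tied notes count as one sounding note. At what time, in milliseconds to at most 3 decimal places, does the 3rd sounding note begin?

1. 0.0ms @ 0 + 952.381ms (3)
2. 952.381ms @ 3 + 158.73ms (1/2)
3. 1111.111ms @ 7/2 + 158.73ms (1/2)
4. 1269.841ms @ 4 + 761.905ms (12/5)
5. 2031.746ms @ 32/5 + 253.968ms (4/5)
6. 2285.714ms @ 36/5 + 253.968ms (4/5)

note 3 onset = 7/2b = 1111.111ms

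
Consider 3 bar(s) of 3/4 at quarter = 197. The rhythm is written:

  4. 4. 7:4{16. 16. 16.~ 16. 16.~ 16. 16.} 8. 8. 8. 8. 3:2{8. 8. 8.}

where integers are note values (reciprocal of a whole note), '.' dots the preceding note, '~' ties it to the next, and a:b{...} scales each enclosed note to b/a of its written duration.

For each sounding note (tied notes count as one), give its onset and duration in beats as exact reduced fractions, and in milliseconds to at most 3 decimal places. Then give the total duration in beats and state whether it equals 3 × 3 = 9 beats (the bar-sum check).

1) 0.0ms=0b +456.853ms=3/2b
2) 456.853ms=3/2b +456.853ms=3/2b
3) 913.706ms=3b +65.265ms=3/14b
4) 978.97ms=45/14b +65.265ms=3/14b
5) 1044.235ms=24/7b +130.529ms=3/7b
6) 1174.764ms=27/7b +130.529ms=3/7b
7) 1305.294ms=30/7b +65.265ms=3/14b
8) 1370.558ms=9/2b +228.426ms=3/4b
9) 1598.985ms=21/4b +228.426ms=3/4b
10) 1827.411ms=6b +228.426ms=3/4b
11) 2055.838ms=27/4b +228.426ms=3/4b
12) 2284.264ms=15/2b +152.284ms=1/2b
13) 2436.548ms=8b +152.284ms=1/2b
14) 2588.832ms=17/2b +152.284ms=1/2b
Σ=9b of 9 (197bpm 3/4) — PASS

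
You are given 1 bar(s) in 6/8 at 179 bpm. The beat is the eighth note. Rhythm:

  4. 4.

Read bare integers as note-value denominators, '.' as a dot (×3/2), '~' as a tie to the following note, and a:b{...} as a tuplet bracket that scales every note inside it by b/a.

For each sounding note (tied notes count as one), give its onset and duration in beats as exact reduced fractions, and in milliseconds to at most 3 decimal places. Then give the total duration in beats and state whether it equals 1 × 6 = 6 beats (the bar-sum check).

1) 0.0ms=0b +1005.587ms=3b
2) 1005.587ms=3b +1005.587ms=3b
Σ=6b of 6 (179bpm 6/8) — PASS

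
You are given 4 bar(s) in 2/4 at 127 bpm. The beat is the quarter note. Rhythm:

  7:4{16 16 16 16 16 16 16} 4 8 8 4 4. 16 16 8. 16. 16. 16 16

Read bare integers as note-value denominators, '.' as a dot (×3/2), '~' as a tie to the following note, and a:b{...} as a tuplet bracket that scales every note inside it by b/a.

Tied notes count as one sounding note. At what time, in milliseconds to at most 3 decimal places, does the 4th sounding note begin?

note 4 onset = 3/7b = 202.475ms

1. 0.0ms @ 0 + 67.492ms (1/7)
2. 67.492ms @ 1/7 + 67.492ms (1/7)
3. 134.983ms @ 2/7 + 67.492ms (1/7)
4. 202.475ms @ 3/7 + 67.492ms (1/7)
5. 269.966ms @ 4/7 + 67.492ms (1/7)
6. 337.458ms @ 5/7 + 67.492ms (1/7)
7. 404.949ms @ 6/7 + 67.492ms (1/7)
8. 472.441ms @ 1 + 472.441ms (1)
9. 944.882ms @ 2 + 236.22ms (1/2)
10. 1181.102ms @ 5/2 + 236.22ms (1/2)
11. 1417.323ms @ 3 + 472.441ms (1)
12. 1889.764ms @ 4 + 708.661ms (3/2)
13. 2598.425ms @ 11/2 + 118.11ms (1/4)
14. 2716.535ms @ 23/4 + 118.11ms (1/4)
15. 2834.646ms @ 6 + 354.331ms (3/4)
16. 3188.976ms @ 27/4 + 177.165ms (3/8)
17. 3366.142ms @ 57/8 + 177.165ms (3/8)
18. 3543.307ms @ 15/2 + 118.11ms (1/4)
19. 3661.417ms @ 31/4 + 118.11ms (1/4)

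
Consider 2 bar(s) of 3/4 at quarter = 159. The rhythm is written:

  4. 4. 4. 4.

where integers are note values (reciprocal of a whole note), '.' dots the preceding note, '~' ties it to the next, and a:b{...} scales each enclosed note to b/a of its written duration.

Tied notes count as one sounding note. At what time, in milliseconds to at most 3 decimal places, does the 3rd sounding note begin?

1. 0.0ms @ 0 + 566.038ms (3/2)
2. 566.038ms @ 3/2 + 566.038ms (3/2)
3. 1132.075ms @ 3 + 566.038ms (3/2)
4. 1698.113ms @ 9/2 + 566.038ms (3/2)

note 3 onset = 3b = 1132.075ms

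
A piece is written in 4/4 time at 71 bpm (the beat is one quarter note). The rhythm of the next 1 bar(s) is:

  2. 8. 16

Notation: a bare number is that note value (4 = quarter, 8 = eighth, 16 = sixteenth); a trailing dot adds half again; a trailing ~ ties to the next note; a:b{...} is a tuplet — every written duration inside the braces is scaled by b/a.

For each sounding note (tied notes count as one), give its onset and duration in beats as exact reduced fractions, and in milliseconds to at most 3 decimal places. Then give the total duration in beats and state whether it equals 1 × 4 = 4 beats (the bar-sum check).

1) 0.0ms=0b +2535.211ms=3b
2) 2535.211ms=3b +633.803ms=3/4b
3) 3169.014ms=15/4b +211.268ms=1/4b
Σ=4b of 4 (71bpm 4/4) — PASS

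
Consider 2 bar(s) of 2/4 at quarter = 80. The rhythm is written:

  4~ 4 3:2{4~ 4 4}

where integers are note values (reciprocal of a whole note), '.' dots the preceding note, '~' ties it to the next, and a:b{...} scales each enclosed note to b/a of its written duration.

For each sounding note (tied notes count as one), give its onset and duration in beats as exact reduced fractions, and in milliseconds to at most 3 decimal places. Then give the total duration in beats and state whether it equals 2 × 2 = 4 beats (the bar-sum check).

1) 0.0ms=0b +1500.0ms=2b
2) 1500.0ms=2b +1000.0ms=4/3b
3) 2500.0ms=10/3b +500.0ms=2/3b
Σ=4b of 4 (80bpm 2/4) — PASS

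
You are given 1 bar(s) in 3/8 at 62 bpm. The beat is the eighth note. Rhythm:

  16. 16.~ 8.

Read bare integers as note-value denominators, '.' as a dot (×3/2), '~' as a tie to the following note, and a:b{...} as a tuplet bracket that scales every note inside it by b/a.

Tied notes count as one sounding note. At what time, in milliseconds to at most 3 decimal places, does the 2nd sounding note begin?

1. 0.0ms @ 0 + 725.806ms (3/4)
2. 725.806ms @ 3/4 + 2177.419ms (9/4)

note 2 onset = 3/4b = 725.806ms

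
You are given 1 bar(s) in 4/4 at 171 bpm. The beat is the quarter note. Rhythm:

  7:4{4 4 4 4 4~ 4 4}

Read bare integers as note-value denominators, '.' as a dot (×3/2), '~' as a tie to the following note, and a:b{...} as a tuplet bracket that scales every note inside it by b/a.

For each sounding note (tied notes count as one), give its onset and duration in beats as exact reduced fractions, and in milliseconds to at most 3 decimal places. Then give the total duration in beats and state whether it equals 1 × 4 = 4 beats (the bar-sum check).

1) 0.0ms=0b +200.501ms=4/7b
2) 200.501ms=4/7b +200.501ms=4/7b
3) 401.003ms=8/7b +200.501ms=4/7b
4) 601.504ms=12/7b +200.501ms=4/7b
5) 802.005ms=16/7b +401.003ms=8/7b
6) 1203.008ms=24/7b +200.501ms=4/7b
Σ=4b of 4 (171bpm 4/4) — PASS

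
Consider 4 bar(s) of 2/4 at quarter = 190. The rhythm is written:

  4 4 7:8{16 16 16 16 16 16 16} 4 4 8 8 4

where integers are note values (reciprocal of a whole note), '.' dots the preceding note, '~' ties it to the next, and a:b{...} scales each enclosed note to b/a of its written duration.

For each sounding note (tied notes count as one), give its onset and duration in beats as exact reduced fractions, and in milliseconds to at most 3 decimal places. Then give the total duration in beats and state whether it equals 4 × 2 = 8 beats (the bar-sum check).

1) 0.0ms=0b +315.789ms=1b
2) 315.789ms=1b +315.789ms=1b
3) 631.579ms=2b +90.226ms=2/7b
4) 721.805ms=16/7b +90.226ms=2/7b
5) 812.03ms=18/7b +90.226ms=2/7b
6) 902.256ms=20/7b +90.226ms=2/7b
7) 992.481ms=22/7b +90.226ms=2/7b
8) 1082.707ms=24/7b +90.226ms=2/7b
9) 1172.932ms=26/7b +90.226ms=2/7b
10) 1263.158ms=4b +315.789ms=1b
11) 1578.947ms=5b +315.789ms=1b
12) 1894.737ms=6b +157.895ms=1/2b
13) 2052.632ms=13/2b +157.895ms=1/2b
14) 2210.526ms=7b +315.789ms=1b
Σ=8b of 8 (190bpm 2/4) — PASS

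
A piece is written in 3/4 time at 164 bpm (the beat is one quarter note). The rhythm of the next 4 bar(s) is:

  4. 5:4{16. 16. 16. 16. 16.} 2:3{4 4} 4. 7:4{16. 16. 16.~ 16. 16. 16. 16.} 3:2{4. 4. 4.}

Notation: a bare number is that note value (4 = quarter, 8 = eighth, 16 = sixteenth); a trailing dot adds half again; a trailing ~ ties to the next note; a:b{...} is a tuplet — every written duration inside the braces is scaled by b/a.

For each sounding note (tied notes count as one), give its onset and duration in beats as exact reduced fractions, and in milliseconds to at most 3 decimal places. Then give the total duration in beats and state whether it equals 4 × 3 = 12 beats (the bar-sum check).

1) 0.0ms=0b +548.78ms=3/2b
2) 548.78ms=3/2b +109.756ms=3/10b
3) 658.537ms=9/5b +109.756ms=3/10b
4) 768.293ms=21/10b +109.756ms=3/10b
5) 878.049ms=12/5b +109.756ms=3/10b
6) 987.805ms=27/10b +109.756ms=3/10b
7) 1097.561ms=3b +548.78ms=3/2b
8) 1646.341ms=9/2b +548.78ms=3/2b
9) 2195.122ms=6b +548.78ms=3/2b
10) 2743.902ms=15/2b +78.397ms=3/14b
11) 2822.3ms=54/7b +78.397ms=3/14b
12) 2900.697ms=111/14b +156.794ms=3/7b
13) 3057.491ms=117/14b +78.397ms=3/14b
14) 3135.889ms=60/7b +78.397ms=3/14b
15) 3214.286ms=123/14b +78.397ms=3/14b
16) 3292.683ms=9b +365.854ms=1b
17) 3658.537ms=10b +365.854ms=1b
18) 4024.39ms=11b +365.854ms=1b
Σ=12b of 12 (164bpm 3/4) — PASS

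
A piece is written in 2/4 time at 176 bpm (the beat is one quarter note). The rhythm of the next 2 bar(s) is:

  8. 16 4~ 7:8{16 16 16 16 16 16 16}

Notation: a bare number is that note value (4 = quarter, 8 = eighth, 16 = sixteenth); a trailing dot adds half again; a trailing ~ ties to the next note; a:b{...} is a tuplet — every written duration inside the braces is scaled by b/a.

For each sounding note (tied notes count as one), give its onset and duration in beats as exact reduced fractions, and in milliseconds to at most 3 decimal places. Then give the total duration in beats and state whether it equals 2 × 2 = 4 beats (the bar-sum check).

1) 0.0ms=0b +255.682ms=3/4b
2) 255.682ms=3/4b +85.227ms=1/4b
3) 340.909ms=1b +438.312ms=9/7b
4) 779.221ms=16/7b +97.403ms=2/7b
5) 876.623ms=18/7b +97.403ms=2/7b
6) 974.026ms=20/7b +97.403ms=2/7b
7) 1071.429ms=22/7b +97.403ms=2/7b
8) 1168.831ms=24/7b +97.403ms=2/7b
9) 1266.234ms=26/7b +97.403ms=2/7b
Σ=4b of 4 (176bpm 2/4) — PASS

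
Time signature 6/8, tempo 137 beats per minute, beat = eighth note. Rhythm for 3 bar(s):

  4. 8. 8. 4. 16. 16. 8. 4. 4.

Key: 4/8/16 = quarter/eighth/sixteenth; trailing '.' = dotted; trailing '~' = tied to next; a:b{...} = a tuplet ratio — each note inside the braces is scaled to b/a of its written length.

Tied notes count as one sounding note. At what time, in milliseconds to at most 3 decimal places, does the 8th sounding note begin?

note 8 onset = 12b = 5255.474ms

1. 0.0ms @ 0 + 1313.869ms (3)
2. 1313.869ms @ 3 + 656.934ms (3/2)
3. 1970.803ms @ 9/2 + 656.934ms (3/2)
4. 2627.737ms @ 6 + 1313.869ms (3)
5. 3941.606ms @ 9 + 328.467ms (3/4)
6. 4270.073ms @ 39/4 + 328.467ms (3/4)
7. 4598.54ms @ 21/2 + 656.934ms (3/2)
8. 5255.474ms @ 12 + 1313.869ms (3)
9. 6569.343ms @ 15 + 1313.869ms (3)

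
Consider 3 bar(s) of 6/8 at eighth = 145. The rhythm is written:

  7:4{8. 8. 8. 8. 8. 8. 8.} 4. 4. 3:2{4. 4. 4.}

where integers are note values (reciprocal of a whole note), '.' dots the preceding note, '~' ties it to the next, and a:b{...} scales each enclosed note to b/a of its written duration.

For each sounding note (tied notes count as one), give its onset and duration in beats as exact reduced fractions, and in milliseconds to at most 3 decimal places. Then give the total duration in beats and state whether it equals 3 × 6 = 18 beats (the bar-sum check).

1) 0.0ms=0b +354.68ms=6/7b
2) 354.68ms=6/7b +354.68ms=6/7b
3) 709.36ms=12/7b +354.68ms=6/7b
4) 1064.039ms=18/7b +354.68ms=6/7b
5) 1418.719ms=24/7b +354.68ms=6/7b
6) 1773.399ms=30/7b +354.68ms=6/7b
7) 2128.079ms=36/7b +354.68ms=6/7b
8) 2482.759ms=6b +1241.379ms=3b
9) 3724.138ms=9b +1241.379ms=3b
10) 4965.517ms=12b +827.586ms=2b
11) 5793.103ms=14b +827.586ms=2b
12) 6620.69ms=16b +827.586ms=2b
Σ=18b of 18 (145bpm 6/8) — PASS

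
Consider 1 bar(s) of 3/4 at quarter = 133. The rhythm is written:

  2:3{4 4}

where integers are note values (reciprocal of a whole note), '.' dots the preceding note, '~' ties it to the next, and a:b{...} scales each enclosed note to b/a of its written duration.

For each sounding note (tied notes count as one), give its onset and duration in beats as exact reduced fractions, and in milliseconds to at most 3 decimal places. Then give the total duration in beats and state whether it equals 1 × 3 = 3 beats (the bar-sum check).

1) 0.0ms=0b +676.692ms=3/2b
2) 676.692ms=3/2b +676.692ms=3/2b
Σ=3b of 3 (133bpm 3/4) — PASS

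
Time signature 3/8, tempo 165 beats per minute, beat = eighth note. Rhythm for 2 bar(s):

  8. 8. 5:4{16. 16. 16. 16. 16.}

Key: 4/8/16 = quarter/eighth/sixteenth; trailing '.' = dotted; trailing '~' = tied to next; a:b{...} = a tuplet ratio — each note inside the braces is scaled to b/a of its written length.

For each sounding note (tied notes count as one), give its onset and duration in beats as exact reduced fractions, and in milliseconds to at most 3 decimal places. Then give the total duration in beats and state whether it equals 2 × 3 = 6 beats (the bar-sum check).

1) 0.0ms=0b +545.455ms=3/2b
2) 545.455ms=3/2b +545.455ms=3/2b
3) 1090.909ms=3b +218.182ms=3/5b
4) 1309.091ms=18/5b +218.182ms=3/5b
5) 1527.273ms=21/5b +218.182ms=3/5b
6) 1745.455ms=24/5b +218.182ms=3/5b
7) 1963.636ms=27/5b +218.182ms=3/5b
Σ=6b of 6 (165bpm 3/8) — PASS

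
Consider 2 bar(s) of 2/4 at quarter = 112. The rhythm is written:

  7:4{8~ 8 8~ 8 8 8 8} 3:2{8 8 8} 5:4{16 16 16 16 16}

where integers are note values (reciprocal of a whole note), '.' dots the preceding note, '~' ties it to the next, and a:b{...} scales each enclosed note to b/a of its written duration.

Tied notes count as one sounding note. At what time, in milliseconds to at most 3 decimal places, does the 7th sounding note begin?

1. 0.0ms @ 0 + 306.122ms (4/7)
2. 306.122ms @ 4/7 + 306.122ms (4/7)
3. 612.245ms @ 8/7 + 153.061ms (2/7)
4. 765.306ms @ 10/7 + 153.061ms (2/7)
5. 918.367ms @ 12/7 + 153.061ms (2/7)
6. 1071.429ms @ 2 + 178.571ms (1/3)
7. 1250.0ms @ 7/3 + 178.571ms (1/3)
8. 1428.571ms @ 8/3 + 178.571ms (1/3)
9. 1607.143ms @ 3 + 107.143ms (1/5)
10. 1714.286ms @ 16/5 + 107.143ms (1/5)
11. 1821.429ms @ 17/5 + 107.143ms (1/5)
12. 1928.571ms @ 18/5 + 107.143ms (1/5)
13. 2035.714ms @ 19/5 + 107.143ms (1/5)

note 7 onset = 7/3b = 1250.0ms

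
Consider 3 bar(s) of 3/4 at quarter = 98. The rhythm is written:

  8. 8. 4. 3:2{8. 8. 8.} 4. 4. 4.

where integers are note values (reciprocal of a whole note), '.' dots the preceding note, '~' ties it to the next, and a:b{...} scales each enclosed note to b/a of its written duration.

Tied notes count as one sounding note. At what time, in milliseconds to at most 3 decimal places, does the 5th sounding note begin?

note 5 onset = 7/2b = 2142.857ms

1. 0.0ms @ 0 + 459.184ms (3/4)
2. 459.184ms @ 3/4 + 459.184ms (3/4)
3. 918.367ms @ 3/2 + 918.367ms (3/2)
4. 1836.735ms @ 3 + 306.122ms (1/2)
5. 2142.857ms @ 7/2 + 306.122ms (1/2)
6. 2448.98ms @ 4 + 306.122ms (1/2)
7. 2755.102ms @ 9/2 + 918.367ms (3/2)
8. 3673.469ms @ 6 + 918.367ms (3/2)
9. 4591.837ms @ 15/2 + 918.367ms (3/2)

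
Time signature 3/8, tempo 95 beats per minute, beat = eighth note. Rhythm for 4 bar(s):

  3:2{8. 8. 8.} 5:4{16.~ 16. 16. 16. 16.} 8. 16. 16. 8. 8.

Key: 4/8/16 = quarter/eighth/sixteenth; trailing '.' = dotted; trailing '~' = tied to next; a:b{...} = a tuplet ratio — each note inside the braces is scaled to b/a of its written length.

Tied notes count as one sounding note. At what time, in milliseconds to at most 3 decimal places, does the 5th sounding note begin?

1. 0.0ms @ 0 + 631.579ms (1)
2. 631.579ms @ 1 + 631.579ms (1)
3. 1263.158ms @ 2 + 631.579ms (1)
4. 1894.737ms @ 3 + 757.895ms (6/5)
5. 2652.632ms @ 21/5 + 378.947ms (3/5)
6. 3031.579ms @ 24/5 + 378.947ms (3/5)
7. 3410.526ms @ 27/5 + 378.947ms (3/5)
8. 3789.474ms @ 6 + 947.368ms (3/2)
9. 4736.842ms @ 15/2 + 473.684ms (3/4)
10. 5210.526ms @ 33/4 + 473.684ms (3/4)
11. 5684.211ms @ 9 + 947.368ms (3/2)
12. 6631.579ms @ 21/2 + 947.368ms (3/2)

note 5 onset = 21/5b = 2652.632ms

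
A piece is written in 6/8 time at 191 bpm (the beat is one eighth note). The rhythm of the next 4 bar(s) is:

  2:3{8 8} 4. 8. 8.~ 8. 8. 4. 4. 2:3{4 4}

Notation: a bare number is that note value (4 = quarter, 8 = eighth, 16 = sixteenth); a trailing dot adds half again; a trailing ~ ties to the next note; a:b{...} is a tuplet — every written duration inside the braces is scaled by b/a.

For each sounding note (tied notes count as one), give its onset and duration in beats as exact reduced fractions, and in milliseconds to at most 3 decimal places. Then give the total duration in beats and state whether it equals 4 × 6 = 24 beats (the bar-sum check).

1) 0.0ms=0b +471.204ms=3/2b
2) 471.204ms=3/2b +471.204ms=3/2b
3) 942.408ms=3b +942.408ms=3b
4) 1884.817ms=6b +471.204ms=3/2b
5) 2356.021ms=15/2b +942.408ms=3b
6) 3298.429ms=21/2b +471.204ms=3/2b
7) 3769.634ms=12b +942.408ms=3b
8) 4712.042ms=15b +942.408ms=3b
9) 5654.45ms=18b +942.408ms=3b
10) 6596.859ms=21b +942.408ms=3b
Σ=24b of 24 (191bpm 6/8) — PASS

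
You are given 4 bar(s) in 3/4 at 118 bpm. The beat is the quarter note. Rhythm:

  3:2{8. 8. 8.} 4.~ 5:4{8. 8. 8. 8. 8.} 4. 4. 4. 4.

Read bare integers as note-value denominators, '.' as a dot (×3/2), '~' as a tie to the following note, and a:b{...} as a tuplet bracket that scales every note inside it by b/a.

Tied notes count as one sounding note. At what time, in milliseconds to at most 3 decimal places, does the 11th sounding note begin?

note 11 onset = 9b = 4576.271ms

1. 0.0ms @ 0 + 254.237ms (1/2)
2. 254.237ms @ 1/2 + 254.237ms (1/2)
3. 508.475ms @ 1 + 254.237ms (1/2)
4. 762.712ms @ 3/2 + 1067.797ms (21/10)
5. 1830.508ms @ 18/5 + 305.085ms (3/5)
6. 2135.593ms @ 21/5 + 305.085ms (3/5)
7. 2440.678ms @ 24/5 + 305.085ms (3/5)
8. 2745.763ms @ 27/5 + 305.085ms (3/5)
9. 3050.847ms @ 6 + 762.712ms (3/2)
10. 3813.559ms @ 15/2 + 762.712ms (3/2)
11. 4576.271ms @ 9 + 762.712ms (3/2)
12. 5338.983ms @ 21/2 + 762.712ms (3/2)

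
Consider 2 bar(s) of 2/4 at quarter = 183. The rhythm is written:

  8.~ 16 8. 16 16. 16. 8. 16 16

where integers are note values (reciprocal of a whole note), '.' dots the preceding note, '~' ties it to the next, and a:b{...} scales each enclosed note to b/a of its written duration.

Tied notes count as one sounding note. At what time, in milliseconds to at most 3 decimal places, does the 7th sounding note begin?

1. 0.0ms @ 0 + 327.869ms (1)
2. 327.869ms @ 1 + 245.902ms (3/4)
3. 573.77ms @ 7/4 + 81.967ms (1/4)
4. 655.738ms @ 2 + 122.951ms (3/8)
5. 778.689ms @ 19/8 + 122.951ms (3/8)
6. 901.639ms @ 11/4 + 245.902ms (3/4)
7. 1147.541ms @ 7/2 + 81.967ms (1/4)
8. 1229.508ms @ 15/4 + 81.967ms (1/4)

note 7 onset = 7/2b = 1147.541ms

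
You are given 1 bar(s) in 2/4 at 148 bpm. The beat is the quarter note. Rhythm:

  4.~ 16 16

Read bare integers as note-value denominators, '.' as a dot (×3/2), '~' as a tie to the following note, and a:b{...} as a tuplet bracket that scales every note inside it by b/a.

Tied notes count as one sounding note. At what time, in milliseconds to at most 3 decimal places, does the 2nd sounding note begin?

1. 0.0ms @ 0 + 709.459ms (7/4)
2. 709.459ms @ 7/4 + 101.351ms (1/4)

note 2 onset = 7/4b = 709.459ms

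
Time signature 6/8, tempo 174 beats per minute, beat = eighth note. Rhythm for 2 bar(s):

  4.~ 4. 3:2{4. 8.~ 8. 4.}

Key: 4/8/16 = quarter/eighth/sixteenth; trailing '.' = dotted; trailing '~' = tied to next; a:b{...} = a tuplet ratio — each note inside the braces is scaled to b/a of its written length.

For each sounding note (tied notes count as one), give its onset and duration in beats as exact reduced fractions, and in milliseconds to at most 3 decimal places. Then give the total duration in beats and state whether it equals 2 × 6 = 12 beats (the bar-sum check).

1) 0.0ms=0b +2068.966ms=6b
2) 2068.966ms=6b +689.655ms=2b
3) 2758.621ms=8b +689.655ms=2b
4) 3448.276ms=10b +689.655ms=2b
Σ=12b of 12 (174bpm 6/8) — PASS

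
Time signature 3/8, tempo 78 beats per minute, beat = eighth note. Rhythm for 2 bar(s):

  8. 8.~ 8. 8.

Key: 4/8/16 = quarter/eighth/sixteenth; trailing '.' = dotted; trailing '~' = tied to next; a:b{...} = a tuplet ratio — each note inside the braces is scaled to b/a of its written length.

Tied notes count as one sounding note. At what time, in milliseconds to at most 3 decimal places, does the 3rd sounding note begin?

1. 0.0ms @ 0 + 1153.846ms (3/2)
2. 1153.846ms @ 3/2 + 2307.692ms (3)
3. 3461.538ms @ 9/2 + 1153.846ms (3/2)

note 3 onset = 9/2b = 3461.538ms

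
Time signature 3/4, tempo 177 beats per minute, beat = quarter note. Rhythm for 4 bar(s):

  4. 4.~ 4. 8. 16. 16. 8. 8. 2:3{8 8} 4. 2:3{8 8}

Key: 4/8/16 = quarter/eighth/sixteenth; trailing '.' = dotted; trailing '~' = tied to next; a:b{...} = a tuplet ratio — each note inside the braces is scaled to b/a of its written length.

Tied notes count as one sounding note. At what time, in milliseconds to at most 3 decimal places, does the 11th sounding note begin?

1. 0.0ms @ 0 + 508.475ms (3/2)
2. 508.475ms @ 3/2 + 1016.949ms (3)
3. 1525.424ms @ 9/2 + 254.237ms (3/4)
4. 1779.661ms @ 21/4 + 127.119ms (3/8)
5. 1906.78ms @ 45/8 + 127.119ms (3/8)
6. 2033.898ms @ 6 + 254.237ms (3/4)
7. 2288.136ms @ 27/4 + 254.237ms (3/4)
8. 2542.373ms @ 15/2 + 254.237ms (3/4)
9. 2796.61ms @ 33/4 + 254.237ms (3/4)
10. 3050.847ms @ 9 + 508.475ms (3/2)
11. 3559.322ms @ 21/2 + 254.237ms (3/4)
12. 3813.559ms @ 45/4 + 254.237ms (3/4)

note 11 onset = 21/2b = 3559.322ms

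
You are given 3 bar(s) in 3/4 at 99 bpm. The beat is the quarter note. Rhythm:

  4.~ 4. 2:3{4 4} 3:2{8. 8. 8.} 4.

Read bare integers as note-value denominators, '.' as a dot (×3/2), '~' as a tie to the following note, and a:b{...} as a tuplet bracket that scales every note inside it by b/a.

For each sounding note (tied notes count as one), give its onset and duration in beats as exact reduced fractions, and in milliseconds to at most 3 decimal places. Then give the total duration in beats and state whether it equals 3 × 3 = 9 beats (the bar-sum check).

1) 0.0ms=0b +1818.182ms=3b
2) 1818.182ms=3b +909.091ms=3/2b
3) 2727.273ms=9/2b +909.091ms=3/2b
4) 3636.364ms=6b +303.03ms=1/2b
5) 3939.394ms=13/2b +303.03ms=1/2b
6) 4242.424ms=7b +303.03ms=1/2b
7) 4545.455ms=15/2b +909.091ms=3/2b
Σ=9b of 9 (99bpm 3/4) — PASS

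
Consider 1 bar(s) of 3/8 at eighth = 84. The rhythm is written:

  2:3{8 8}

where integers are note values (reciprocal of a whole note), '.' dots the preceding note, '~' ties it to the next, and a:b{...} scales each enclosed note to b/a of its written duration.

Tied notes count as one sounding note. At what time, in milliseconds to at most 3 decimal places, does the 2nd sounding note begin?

note 2 onset = 3/2b = 1071.429ms

1. 0.0ms @ 0 + 1071.429ms (3/2)
2. 1071.429ms @ 3/2 + 1071.429ms (3/2)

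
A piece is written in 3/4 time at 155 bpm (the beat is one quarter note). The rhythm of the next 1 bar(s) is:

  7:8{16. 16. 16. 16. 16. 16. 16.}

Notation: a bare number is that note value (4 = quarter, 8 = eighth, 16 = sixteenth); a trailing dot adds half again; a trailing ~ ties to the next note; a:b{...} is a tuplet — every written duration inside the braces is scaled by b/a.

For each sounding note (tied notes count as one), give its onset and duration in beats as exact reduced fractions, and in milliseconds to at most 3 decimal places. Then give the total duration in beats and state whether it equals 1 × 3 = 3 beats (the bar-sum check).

1) 0.0ms=0b +165.899ms=3/7b
2) 165.899ms=3/7b +165.899ms=3/7b
3) 331.797ms=6/7b +165.899ms=3/7b
4) 497.696ms=9/7b +165.899ms=3/7b
5) 663.594ms=12/7b +165.899ms=3/7b
6) 829.493ms=15/7b +165.899ms=3/7b
7) 995.392ms=18/7b +165.899ms=3/7b
Σ=3b of 3 (155bpm 3/4) — PASS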